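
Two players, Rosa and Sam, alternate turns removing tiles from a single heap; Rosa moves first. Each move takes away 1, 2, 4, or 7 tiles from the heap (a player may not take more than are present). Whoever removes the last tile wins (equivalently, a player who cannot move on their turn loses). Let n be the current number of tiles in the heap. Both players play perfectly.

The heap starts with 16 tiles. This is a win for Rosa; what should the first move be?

Remove 1, leaving 15.

Label each position W (a win for the player to move) or L (a loss). A position with no legal move is L; any other position is W exactly when some move reaches an L, and L when every move reaches a W.
n=0: no move → L
n=1: can move to 0, which is L ⇒ W
n=2: can move to 0, which is L ⇒ W
n=3: moves to 2(W), 1(W); every one is W ⇒ L
n=4: can move to 3, which is L ⇒ W
n=5: can move to 3, which is L ⇒ W
n=6: moves to 5(W), 4(W), 2(W); every one is W ⇒ L
n=7: can move to 6, which is L ⇒ W
n=8: can move to 6, which is L ⇒ W
n=9: moves to 8(W), 7(W), 5(W), 2(W); every one is W ⇒ L
n=10: can move to 9, which is L ⇒ W
n=11: can move to 9, which is L ⇒ W
n=12: moves to 11(W), 10(W), 8(W), 5(W); every one is W ⇒ L
n=13: can move to 12, which is L ⇒ W
n=14: can move to 12, which is L ⇒ W
n=15: moves to 14(W), 13(W), 11(W), 8(W); every one is W ⇒ L
n=16: can move to 15, which is L ⇒ W
From 16, the L positions reachable in one move are: 15, 12, 9. Any move reaching one of these is winning.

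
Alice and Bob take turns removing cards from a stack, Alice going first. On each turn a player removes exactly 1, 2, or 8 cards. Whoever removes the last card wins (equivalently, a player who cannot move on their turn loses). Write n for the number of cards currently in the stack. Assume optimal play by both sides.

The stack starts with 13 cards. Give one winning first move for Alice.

Positions with no move are L. A position that does have a move is losing for the player to move precisely when every available move leads to a winning position for the opponent. Fill in the labels:
n=0: no move → L
n=1: W (go to 0, an L position)
n=2: W (go to 0, an L position)
n=3: L (options 2(W), 1(W) are all W)
n=4: W (go to 3, an L position)
n=5: W (go to 3, an L position)
n=6: L (options 5(W), 4(W) are all W)
n=7: W (go to 6, an L position)
n=8: W (go to 6, an L position)
n=9: L (options 8(W), 7(W), 1(W) are all W)
n=10: W (go to 9, an L position)
n=11: W (go to 9, an L position)
n=12: L (options 11(W), 10(W), 4(W) are all W)
n=13: W (go to 12, an L position)
From 13, the L positions reachable in one move are: 12.

Remove 1, leaving 12.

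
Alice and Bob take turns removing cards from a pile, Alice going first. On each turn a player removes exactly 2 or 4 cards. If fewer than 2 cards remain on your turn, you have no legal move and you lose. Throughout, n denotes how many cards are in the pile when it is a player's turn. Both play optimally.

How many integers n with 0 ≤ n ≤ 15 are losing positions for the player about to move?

6

Positions with no move are L. A position that does have a move is losing for the player to move precisely when every available move leads to a winning position for the opponent. Fill in the labels:
n=0: no move → L
n=1: no move → L
n=2: can move to 0, which is L ⇒ W
n=3: can move to 1, which is L ⇒ W
n=4: can move to 0, which is L ⇒ W
n=5: can move to 1, which is L ⇒ W
n=6: moves to 4(W), 2(W); every one is W ⇒ L
n=7: moves to 5(W), 3(W); every one is W ⇒ L
n=8: can move to 6, which is L ⇒ W
n=9: can move to 7, which is L ⇒ W
n=10: can move to 6, which is L ⇒ W
n=11: can move to 7, which is L ⇒ W
n=12: moves to 10(W), 8(W); every one is W ⇒ L
n=13: moves to 11(W), 9(W); every one is W ⇒ L
n=14: can move to 12, which is L ⇒ W
n=15: can move to 13, which is L ⇒ W
L entries with 0 ≤ n ≤ 15: n = 0, 1, 6, 7, 12, 13; that makes 6.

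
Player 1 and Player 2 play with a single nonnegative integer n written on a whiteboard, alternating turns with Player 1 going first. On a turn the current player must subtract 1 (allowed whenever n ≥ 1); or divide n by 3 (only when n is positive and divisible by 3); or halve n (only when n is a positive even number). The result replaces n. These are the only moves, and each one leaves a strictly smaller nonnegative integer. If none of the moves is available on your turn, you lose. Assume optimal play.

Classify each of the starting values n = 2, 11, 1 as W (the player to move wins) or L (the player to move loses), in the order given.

Compute win/loss labels from the base case upward. A position with no move is L. Any other position is W if it can reach an L in one move, else L.
n=0: no move → L
n=1: W (go to 0, an L position)
n=2: L (sole option 1(W) is W)
n=3: W (go to 2, an L position)
n=4: W (go to 2, an L position)
n=5: L (sole option 4(W) is W)
n=6: W (go to 2, an L position)
n=7: L (sole option 6(W) is W)
n=8: W (go to 7, an L position)
n=9: L (options 3(W), 8(W) are all W)
n=10: W (go to 5, an L position)
n=11: L (sole option 10(W) is W)

2: L, 11: L, 1: W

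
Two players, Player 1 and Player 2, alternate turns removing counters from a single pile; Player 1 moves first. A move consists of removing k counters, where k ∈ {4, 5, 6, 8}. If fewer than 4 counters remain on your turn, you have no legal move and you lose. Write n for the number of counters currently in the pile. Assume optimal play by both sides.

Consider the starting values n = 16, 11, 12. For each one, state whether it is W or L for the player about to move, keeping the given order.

Classify positions by backward induction: terminal positions (no move available) are L. From any other position, the mover wins iff some move reaches an L.
n=0: no move → L
n=1: no move → L
n=2: no move → L
n=3: no move → L
n=4: W (go to 0, an L position)
n=5: W (go to 1, an L position)
n=6: W (go to 2, an L position)
n=7: W (go to 3, an L position)
n=8: W (go to 3, an L position)
n=9: W (go to 3, an L position)
n=10: W (go to 2, an L position)
n=11: W (go to 3, an L position)
n=12: L (options 8(W), 7(W), 6(W), 4(W) are all W)
n=13: L (options 9(W), 8(W), 7(W), 5(W) are all W)
n=14: L (options 10(W), 9(W), 8(W), 6(W) are all W)
n=15: L (options 11(W), 10(W), 9(W), 7(W) are all W)
n=16: W (go to 12, an L position)

16: W, 11: W, 12: L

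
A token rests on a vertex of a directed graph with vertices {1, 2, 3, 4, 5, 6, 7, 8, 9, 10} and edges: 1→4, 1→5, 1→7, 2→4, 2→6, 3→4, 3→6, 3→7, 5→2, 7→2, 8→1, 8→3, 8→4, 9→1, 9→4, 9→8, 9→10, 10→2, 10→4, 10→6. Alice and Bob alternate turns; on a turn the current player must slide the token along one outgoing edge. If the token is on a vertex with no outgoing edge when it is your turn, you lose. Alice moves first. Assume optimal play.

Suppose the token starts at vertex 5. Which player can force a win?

Build the W/L table. Terminal = L. A non-terminal position is W if it has a move to some L; otherwise it is L.
Every edge goes from a vertex to one that appears earlier in the order 6, 4, 2, 7, 5, 1, 3, 10, 8, 9, so processing vertices in that order labels each vertex after all of its successors.
6: no outgoing edge → L
4: no outgoing edge → L
2: W (go to 4, an L position)
7: L (sole option 2(W) is W)
5: L (sole option 2(W) is W)
1: W (go to 5, an L position)
3: W (go to 7, an L position)
10: W (go to 4, an L position)
8: W (go to 4, an L position)
9: W (go to 4, an L position)
Every move from 5 reaches a W position, so the mover loses.

Bob wins.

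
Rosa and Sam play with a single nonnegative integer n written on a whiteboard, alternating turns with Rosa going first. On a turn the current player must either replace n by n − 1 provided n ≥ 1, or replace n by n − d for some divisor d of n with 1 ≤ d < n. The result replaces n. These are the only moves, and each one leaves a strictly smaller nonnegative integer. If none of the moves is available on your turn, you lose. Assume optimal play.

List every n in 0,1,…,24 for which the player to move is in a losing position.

Compute win/loss labels from the base case upward. A position with no move is L. Any other position is W if it can reach an L in one move, else L.
n=0: no move → L
n=1: W (go to 0, an L position)
n=2: L (sole option 1(W) is W)
n=3: W (go to 2, an L position)
n=4: W (go to 2, an L position)
n=5: L (sole option 4(W) is W)
n=6: W (go to 5, an L position)
n=7: L (sole option 6(W) is W)
n=8: W (go to 7, an L position)
n=9: L (options 6(W), 8(W) are all W)
n=10: W (go to 5, an L position)
n=11: L (sole option 10(W) is W)
n=12: W (go to 9, an L position)
n=13: L (sole option 12(W) is W)
n=14: W (go to 7, an L position)
n=15: L (options 10(W), 12(W), 14(W) are all W)
n=16: W (go to 15, an L position)
n=17: L (sole option 16(W) is W)
n=18: W (go to 9, an L position)
n=19: L (sole option 18(W) is W)
n=20: W (go to 15, an L position)
n=21: L (options 14(W), 18(W), 20(W) are all W)
n=22: W (go to 11, an L position)
n=23: L (sole option 22(W) is W)
n=24: W (go to 21, an L position)
The losing starting values of n are exactly the entries labelled L in this table (12 of them).

0, 2, 5, 7, 9, 11, 13, 15, 17, 19, 21, 23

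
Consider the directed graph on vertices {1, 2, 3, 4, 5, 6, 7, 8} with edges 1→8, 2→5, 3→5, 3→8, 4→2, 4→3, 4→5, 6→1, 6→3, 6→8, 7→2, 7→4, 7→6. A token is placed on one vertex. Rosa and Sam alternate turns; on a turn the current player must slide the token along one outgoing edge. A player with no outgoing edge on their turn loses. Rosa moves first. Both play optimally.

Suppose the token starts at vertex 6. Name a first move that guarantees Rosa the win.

Work bottom-up. With no move the player to move loses. Otherwise the position is W if at least one move leads to an L position for the opponent, and L if every move leads to a W.
Every edge goes from a vertex to one that appears earlier in the order 5, 8, 2, 3, 1, 6, 4, 7, so processing vertices in that order labels each vertex after all of its successors.
5: no outgoing edge → L
8: no outgoing edge → L
2: W (go to 5, an L position)
3: W (go to 8, an L position)
1: W (go to 8, an L position)
6: W (go to 8, an L position)
4: W (go to 5, an L position)
7: L (options 4(W), 6(W), 2(W) are all W)
From 6, the L positions reachable in one move are: 8.

Move to 8.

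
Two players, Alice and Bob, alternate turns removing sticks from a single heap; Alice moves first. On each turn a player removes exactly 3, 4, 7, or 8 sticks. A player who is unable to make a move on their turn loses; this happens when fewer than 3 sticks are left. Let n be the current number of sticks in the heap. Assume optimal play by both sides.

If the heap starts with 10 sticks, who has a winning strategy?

Work bottom-up. With no move the player to move loses. Otherwise the position is W if at least one move leads to an L position for the opponent, and L if every move leads to a W.
n=0: no move → L
n=1: no move → L
n=2: no move → L
n=3: →0(L), so W
n=4: →1(L), so W
n=5: →2(L), so W
n=6: →2(L), so W
n=7: →0(L), so W
n=8: →1(L), so W
n=9: →2(L), so W
n=10: →2(L), so W
From 10 Alice can remove 8, leaving 2, reaching an L position.

Alice wins.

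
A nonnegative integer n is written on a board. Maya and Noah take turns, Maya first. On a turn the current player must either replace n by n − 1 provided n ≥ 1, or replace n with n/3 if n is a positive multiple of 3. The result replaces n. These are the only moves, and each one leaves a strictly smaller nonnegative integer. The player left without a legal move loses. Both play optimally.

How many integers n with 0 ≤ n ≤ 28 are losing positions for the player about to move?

14

Build the W/L table. Terminal = L. A non-terminal position is W if it has a move to some L; otherwise it is L.
n=0: no move → L
n=1: →0(L), so W
n=2: →1(W) only, which is W, so L
n=3: →2(L), so W
n=4: →3(W) only, which is W, so L
n=5: →4(L), so W
n=6: →2(L), so W
n=7: →6(W) only, which is W, so L
n=8: →7(L), so W
n=9: →3(W), 8(W) — all W, so L
n=10: →9(L), so W
n=11: →10(W) only, which is W, so L
n=12: →4(L), so W
n=13: →12(W) only, which is W, so L
n=14: →13(L), so W
n=15: →5(W), 14(W) — all W, so L
n=16: →15(L), so W
n=17: →16(W) only, which is W, so L
n=18: →17(L), so W
n=19: →18(W) only, which is W, so L
n=20: →19(L), so W
n=21: →7(L), so W
n=22: →21(W) only, which is W, so L
n=23: →22(L), so W
n=24: →8(W), 23(W) — all W, so L
n=25: →24(L), so W
n=26: →25(W) only, which is W, so L
n=27: →9(L), so W
n=28: →27(W) only, which is W, so L
L entries with 0 ≤ n ≤ 28: n = 0, 2, 4, 7, 9, 11, 13, 15, 17, 19, 22, 24, 26, 28; that makes 14.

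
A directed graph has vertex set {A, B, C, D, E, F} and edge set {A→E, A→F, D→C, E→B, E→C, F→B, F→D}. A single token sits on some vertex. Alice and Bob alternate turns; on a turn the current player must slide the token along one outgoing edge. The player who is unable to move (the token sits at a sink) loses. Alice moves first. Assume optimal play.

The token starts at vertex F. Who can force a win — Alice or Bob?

Alice wins.

Build the W/L table. Terminal = L. A non-terminal position is W if it has a move to some L; otherwise it is L.
Every edge goes from a vertex to one that appears earlier in the order B, C, E, D, F, A, so processing vertices in that order labels each vertex after all of its successors.
B: no outgoing edge → L
C: no outgoing edge → L
E: W (go to C, an L position)
D: W (go to C, an L position)
F: W (go to B, an L position)
A: L (options F(W), E(W) are all W)
The starting position F is W: Alice should move to B, handing over an L position.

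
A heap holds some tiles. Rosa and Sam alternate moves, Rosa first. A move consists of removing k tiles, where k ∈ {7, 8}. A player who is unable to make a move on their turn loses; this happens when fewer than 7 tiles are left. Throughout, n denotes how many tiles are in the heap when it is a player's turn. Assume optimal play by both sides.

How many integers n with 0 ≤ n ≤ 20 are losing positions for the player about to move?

13

Label each position W (a win for the player to move) or L (a loss). A position with no legal move is L; any other position is W exactly when some move reaches an L, and L when every move reaches a W.
n=0: no move → L
n=1: no move → L
n=2: no move → L
n=3: no move → L
n=4: no move → L
n=5: no move → L
n=6: no move → L
n=7: →0(L), so W
n=8: →1(L), so W
n=9: →2(L), so W
n=10: →3(L), so W
n=11: →4(L), so W
n=12: →5(L), so W
n=13: →6(L), so W
n=14: →6(L), so W
n=15: →8(W), 7(W) — all W, so L
n=16: →9(W), 8(W) — all W, so L
n=17: →10(W), 9(W) — all W, so L
n=18: →11(W), 10(W) — all W, so L
n=19: →12(W), 11(W) — all W, so L
n=20: →13(W), 12(W) — all W, so L
L entries with 0 ≤ n ≤ 20: n = 0, 1, 2, 3, 4, 5, 6, 15, 16, 17, 18, 19, 20; that makes 13.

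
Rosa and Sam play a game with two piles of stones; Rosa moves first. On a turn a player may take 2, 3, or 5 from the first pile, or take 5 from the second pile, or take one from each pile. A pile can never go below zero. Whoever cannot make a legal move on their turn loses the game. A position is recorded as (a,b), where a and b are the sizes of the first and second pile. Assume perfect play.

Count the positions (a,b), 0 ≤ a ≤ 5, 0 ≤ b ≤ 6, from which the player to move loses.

Label each position W (a win for the player to move) or L (a loss). A position with no legal move is L; any other position is W exactly when some move reaches an L, and L when every move reaches a W.
Every move lowers a or b (never raises either), so fill the grid row by row in increasing a, and left to right within a row: each cell's successors are then already labelled.
      b=0  b=1  b=2  b=3  b=4  b=5  b=6
a=0:    L    L    L    L    L    W    W
a=1:    L    W    W    W    W    W    L
a=2:    W    W    W    W    W    L    L
a=3:    W    W    W    W    W    L    W
a=4:    W    L    L    L    L    W    W
a=5:    W    W    W    W    W    W    W
Cells with no legal move (terminal, hence L): (0,0), (0,1), (0,2), (0,3), (0,4), (1,0).
The remaining L cells, each justified by listing all of its moves:
(1,6): moves to (1,1)(W), (0,5)(W); every one is W ⇒ L
(2,5): moves to (0,5)(W), (2,0)(W), (1,4)(W); every one is W ⇒ L
(2,6): moves to (0,6)(W), (2,1)(W), (1,5)(W); every one is W ⇒ L
(3,5): moves to (1,5)(W), (0,5)(W), (3,0)(W), (2,4)(W); every one is W ⇒ L
(4,1): moves to (2,1)(W), (1,1)(W), (3,0)(W); every one is W ⇒ L
(4,2): moves to (2,2)(W), (1,2)(W), (3,1)(W); every one is W ⇒ L
(4,3): moves to (2,3)(W), (1,3)(W), (3,2)(W); every one is W ⇒ L
(4,4): moves to (2,4)(W), (1,4)(W), (3,3)(W); every one is W ⇒ L
Every other cell has at least one move into one of the L cells above, so it is W.
L cells per row: a=0: 5, a=1: 2, a=2: 2, a=3: 1, a=4: 4, a=5: 0; total 14.

14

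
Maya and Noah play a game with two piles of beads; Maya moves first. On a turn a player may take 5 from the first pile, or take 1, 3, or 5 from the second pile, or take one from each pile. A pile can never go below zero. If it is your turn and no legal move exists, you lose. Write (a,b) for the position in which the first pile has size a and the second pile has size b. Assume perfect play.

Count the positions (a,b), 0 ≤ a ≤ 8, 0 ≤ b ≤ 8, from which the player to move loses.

37

Build the W/L table. Terminal = L. A non-terminal position is W if it has a move to some L; otherwise it is L.
Every move lowers a or b (never raises either), so fill the grid row by row in increasing a, and left to right within a row: each cell's successors are then already labelled.
      b=0  b=1  b=2  b=3  b=4  b=5  b=6  b=7  b=8
a=0:    L    W    L    W    L    W    L    W    L
a=1:    L    W    L    W    L    W    L    W    L
a=2:    L    W    L    W    L    W    L    W    L
a=3:    L    W    L    W    L    W    L    W    L
a=4:    L    W    L    W    L    W    L    W    L
a=5:    W    W    W    W    W    W    W    W    W
a=6:    W    L    W    L    W    L    W    L    W
a=7:    W    L    W    L    W    L    W    L    W
a=8:    W    L    W    L    W    L    W    L    W
Cells with no legal move (terminal, hence L): (0,0), (1,0), (2,0), (3,0), (4,0).
The remaining L cells, each justified by listing all of its moves:
(0,2): the only move is to (0,1)(W), a W ⇒ L
(0,4): moves to (0,3)(W), (0,1)(W); every one is W ⇒ L
(0,6): moves to (0,5)(W), (0,3)(W), (0,1)(W); every one is W ⇒ L
(0,8): moves to (0,7)(W), (0,5)(W), (0,3)(W); every one is W ⇒ L
(1,2): moves to (1,1)(W), (0,1)(W); every one is W ⇒ L
(1,4): moves to (1,3)(W), (1,1)(W), (0,3)(W); every one is W ⇒ L
(1,6): moves to (1,5)(W), (1,3)(W), (1,1)(W), (0,5)(W); every one is W ⇒ L
(1,8): moves to (1,7)(W), (1,5)(W), (1,3)(W), (0,7)(W); every one is W ⇒ L
(2,2): moves to (2,1)(W), (1,1)(W); every one is W ⇒ L
(2,4): moves to (2,3)(W), (2,1)(W), (1,3)(W); every one is W ⇒ L
(2,6): moves to (2,5)(W), (2,3)(W), (2,1)(W), (1,5)(W); every one is W ⇒ L
(2,8): moves to (2,7)(W), (2,5)(W), (2,3)(W), (1,7)(W); every one is W ⇒ L
(3,2): moves to (3,1)(W), (2,1)(W); every one is W ⇒ L
(3,4): moves to (3,3)(W), (3,1)(W), (2,3)(W); every one is W ⇒ L
(3,6): moves to (3,5)(W), (3,3)(W), (3,1)(W), (2,5)(W); every one is W ⇒ L
(3,8): moves to (3,7)(W), (3,5)(W), (3,3)(W), (2,7)(W); every one is W ⇒ L
(4,2): moves to (4,1)(W), (3,1)(W); every one is W ⇒ L
(4,4): moves to (4,3)(W), (4,1)(W), (3,3)(W); every one is W ⇒ L
(4,6): moves to (4,5)(W), (4,3)(W), (4,1)(W), (3,5)(W); every one is W ⇒ L
(4,8): moves to (4,7)(W), (4,5)(W), (4,3)(W), (3,7)(W); every one is W ⇒ L
(6,1): moves to (1,1)(W), (6,0)(W), (5,0)(W); every one is W ⇒ L
(6,3): moves to (1,3)(W), (6,2)(W), (6,0)(W), (5,2)(W); every one is W ⇒ L
(6,5): moves to (1,5)(W), (6,4)(W), (6,2)(W), (6,0)(W), (5,4)(W); every one is W ⇒ L
(6,7): moves to (1,7)(W), (6,6)(W), (6,4)(W), (6,2)(W), (5,6)(W); every one is W ⇒ L
(7,1): moves to (2,1)(W), (7,0)(W), (6,0)(W); every one is W ⇒ L
(7,3): moves to (2,3)(W), (7,2)(W), (7,0)(W), (6,2)(W); every one is W ⇒ L
(7,5): moves to (2,5)(W), (7,4)(W), (7,2)(W), (7,0)(W), (6,4)(W); every one is W ⇒ L
(7,7): moves to (2,7)(W), (7,6)(W), (7,4)(W), (7,2)(W), (6,6)(W); every one is W ⇒ L
(8,1): moves to (3,1)(W), (8,0)(W), (7,0)(W); every one is W ⇒ L
(8,3): moves to (3,3)(W), (8,2)(W), (8,0)(W), (7,2)(W); every one is W ⇒ L
(8,5): moves to (3,5)(W), (8,4)(W), (8,2)(W), (8,0)(W), (7,4)(W); every one is W ⇒ L
(8,7): moves to (3,7)(W), (8,6)(W), (8,4)(W), (8,2)(W), (7,6)(W); every one is W ⇒ L
Every other cell has at least one move into one of the L cells above, so it is W.
L cells per row: a=0: 5, a=1: 5, a=2: 5, a=3: 5, a=4: 5, a=5: 0, a=6: 4, a=7: 4, a=8: 4; total 37.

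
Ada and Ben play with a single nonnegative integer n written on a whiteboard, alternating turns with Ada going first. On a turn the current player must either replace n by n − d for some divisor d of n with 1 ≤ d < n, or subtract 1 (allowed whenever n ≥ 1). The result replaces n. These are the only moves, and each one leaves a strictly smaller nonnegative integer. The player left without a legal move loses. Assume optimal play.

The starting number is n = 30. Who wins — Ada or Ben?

Compute win/loss labels from the base case upward. A position with no move is L. Any other position is W if it can reach an L in one move, else L.
n=0: no move → L
n=1: can move to 0, which is L ⇒ W
n=2: the only move is to 1(W), a W ⇒ L
n=3: can move to 2, which is L ⇒ W
n=4: can move to 2, which is L ⇒ W
n=5: the only move is to 4(W), a W ⇒ L
n=6: can move to 5, which is L ⇒ W
n=7: the only move is to 6(W), a W ⇒ L
n=8: can move to 7, which is L ⇒ W
n=9: moves to 6(W), 8(W); every one is W ⇒ L
n=10: can move to 5, which is L ⇒ W
n=11: the only move is to 10(W), a W ⇒ L
n=12: can move to 9, which is L ⇒ W
n=13: the only move is to 12(W), a W ⇒ L
n=14: can move to 7, which is L ⇒ W
n=15: moves to 10(W), 12(W), 14(W); every one is W ⇒ L
n=16: can move to 15, which is L ⇒ W
n=17: the only move is to 16(W), a W ⇒ L
n=18: can move to 9, which is L ⇒ W
n=19: the only move is to 18(W), a W ⇒ L
n=20: can move to 15, which is L ⇒ W
n=21: moves to 14(W), 18(W), 20(W); every one is W ⇒ L
n=22: can move to 11, which is L ⇒ W
n=23: the only move is to 22(W), a W ⇒ L
n=24: can move to 21, which is L ⇒ W
n=25: moves to 20(W), 24(W); every one is W ⇒ L
n=26: can move to 13, which is L ⇒ W
n=27: moves to 18(W), 24(W), 26(W); every one is W ⇒ L
n=28: can move to 21, which is L ⇒ W
n=29: the only move is to 28(W), a W ⇒ L
n=30: can move to 15, which is L ⇒ W
From 30 Ada can move to 15, reaching an L position.

Ada wins.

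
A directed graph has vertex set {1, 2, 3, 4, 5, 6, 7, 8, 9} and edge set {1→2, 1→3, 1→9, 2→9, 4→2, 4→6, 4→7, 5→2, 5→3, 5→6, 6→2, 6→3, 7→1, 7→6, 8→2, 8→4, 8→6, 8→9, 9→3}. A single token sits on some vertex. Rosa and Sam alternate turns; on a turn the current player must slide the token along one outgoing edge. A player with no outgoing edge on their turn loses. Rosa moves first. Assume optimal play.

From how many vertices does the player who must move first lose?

3

Positions with no move are L. A position that does have a move is losing for the player to move precisely when every available move leads to a winning position for the opponent. Fill in the labels:
Every edge goes from a vertex to one that appears earlier in the order 3, 9, 2, 1, 6, 7, 5, 4, 8, so processing vertices in that order labels each vertex after all of its successors.
3: no outgoing edge → L
9: can move to 3, which is L ⇒ W
2: the only move is to 9(W), a W ⇒ L
1: can move to 2, which is L ⇒ W
6: can move to 2, which is L ⇒ W
7: moves to 6(W), 1(W); every one is W ⇒ L
5: can move to 2, which is L ⇒ W
4: can move to 7, which is L ⇒ W
8: can move to 2, which is L ⇒ W
The L vertices are 2, 3, 7; that is 3 in all.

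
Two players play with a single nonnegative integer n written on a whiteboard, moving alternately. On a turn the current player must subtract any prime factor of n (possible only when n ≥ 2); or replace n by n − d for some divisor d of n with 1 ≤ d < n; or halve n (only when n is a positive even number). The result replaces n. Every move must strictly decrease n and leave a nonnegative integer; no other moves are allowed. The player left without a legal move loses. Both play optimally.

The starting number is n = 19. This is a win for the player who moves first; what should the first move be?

Positions with no move are L. A position that does have a move is losing for the player to move precisely when every available move leads to a winning position for the opponent. Fill in the labels:
n=0: no move → L
n=1: no move → L
n=2: can move to 0, which is L ⇒ W
n=3: can move to 0, which is L ⇒ W
n=4: moves to 2(W), 3(W); every one is W ⇒ L
n=5: can move to 0, which is L ⇒ W
n=6: can move to 4, which is L ⇒ W
n=7: can move to 0, which is L ⇒ W
n=8: can move to 4, which is L ⇒ W
n=9: moves to 6(W), 8(W); every one is W ⇒ L
n=10: can move to 9, which is L ⇒ W
n=11: can move to 0, which is L ⇒ W
n=12: can move to 9, which is L ⇒ W
n=13: can move to 0, which is L ⇒ W
n=14: moves to 7(W), 12(W), 13(W); every one is W ⇒ L
n=15: can move to 14, which is L ⇒ W
n=16: can move to 14, which is L ⇒ W
n=17: can move to 0, which is L ⇒ W
n=18: can move to 9, which is L ⇒ W
n=19: can move to 0, which is L ⇒ W
From 19, the L positions reachable in one move are: 0.

Move to 0.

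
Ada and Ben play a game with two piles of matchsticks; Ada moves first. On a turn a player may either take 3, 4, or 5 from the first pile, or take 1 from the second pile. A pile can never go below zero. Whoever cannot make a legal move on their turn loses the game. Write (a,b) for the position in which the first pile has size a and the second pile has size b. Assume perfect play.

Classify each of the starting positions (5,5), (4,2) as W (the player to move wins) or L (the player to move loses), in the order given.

(5,5): L, (4,2): W

Build the W/L table. Terminal = L. A non-terminal position is W if it has a move to some L; otherwise it is L.
No move ever increases a pile, so every position that can arise here has a ≤ 5 and b ≤ 5; it is enough to label the cells with 0 ≤ a ≤ 5 and 0 ≤ b ≤ 5.
Every move lowers a or b (never raises either), so fill the grid row by row in increasing a, and left to right within a row: each cell's successors are then already labelled.
      b=0  b=1  b=2  b=3  b=4  b=5
a=0:    L    W    L    W    L    W
a=1:    L    W    L    W    L    W
a=2:    L    W    L    W    L    W
a=3:    W    L    W    L    W    L
a=4:    W    L    W    L    W    L
a=5:    W    L    W    L    W    L
Cells with no legal move (terminal, hence L): (0,0), (1,0), (2,0).
The remaining L cells, each justified by listing all of its moves:
(0,2): the only move is to (0,1)(W), a W ⇒ L
(0,4): the only move is to (0,3)(W), a W ⇒ L
(1,2): the only move is to (1,1)(W), a W ⇒ L
(1,4): the only move is to (1,3)(W), a W ⇒ L
(2,2): the only move is to (2,1)(W), a W ⇒ L
(2,4): the only move is to (2,3)(W), a W ⇒ L
(3,1): moves to (0,1)(W), (3,0)(W); every one is W ⇒ L
(3,3): moves to (0,3)(W), (3,2)(W); every one is W ⇒ L
(3,5): moves to (0,5)(W), (3,4)(W); every one is W ⇒ L
(4,1): moves to (1,1)(W), (0,1)(W), (4,0)(W); every one is W ⇒ L
(4,3): moves to (1,3)(W), (0,3)(W), (4,2)(W); every one is W ⇒ L
(4,5): moves to (1,5)(W), (0,5)(W), (4,4)(W); every one is W ⇒ L
(5,1): moves to (2,1)(W), (1,1)(W), (0,1)(W), (5,0)(W); every one is W ⇒ L
(5,3): moves to (2,3)(W), (1,3)(W), (0,3)(W), (5,2)(W); every one is W ⇒ L
(5,5): moves to (2,5)(W), (1,5)(W), (0,5)(W), (5,4)(W); every one is W ⇒ L
Every other cell has at least one move into one of the L cells above, so it is W.
(5,5): one of the L cells justified above, so L
(4,2): the move to (1,2) reaches an L cell, so W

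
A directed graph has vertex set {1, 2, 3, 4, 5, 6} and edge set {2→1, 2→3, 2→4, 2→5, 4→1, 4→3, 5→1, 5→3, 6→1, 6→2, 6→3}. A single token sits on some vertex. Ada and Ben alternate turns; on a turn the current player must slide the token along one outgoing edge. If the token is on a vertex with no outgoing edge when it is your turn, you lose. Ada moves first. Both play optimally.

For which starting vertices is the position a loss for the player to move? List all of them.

1, 3

Compute win/loss labels from the base case upward. A position with no move is L. Any other position is W if it can reach an L in one move, else L.
Every edge goes from a vertex to one that appears earlier in the order 1, 3, 5, 4, 2, 6, so processing vertices in that order labels each vertex after all of its successors.
1: no outgoing edge → L
3: no outgoing edge → L
5: W (go to 3, an L position)
4: W (go to 3, an L position)
2: W (go to 3, an L position)
6: W (go to 3, an L position)
Reading off the rows marked L gives the requested list; there are 2 such vertices.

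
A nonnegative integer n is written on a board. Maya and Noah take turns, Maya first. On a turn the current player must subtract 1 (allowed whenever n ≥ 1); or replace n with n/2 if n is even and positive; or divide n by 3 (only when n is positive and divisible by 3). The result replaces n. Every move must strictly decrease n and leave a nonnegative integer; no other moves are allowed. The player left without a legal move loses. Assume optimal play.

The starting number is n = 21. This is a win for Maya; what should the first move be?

Compute win/loss labels from the base case upward. A position with no move is L. Any other position is W if it can reach an L in one move, else L.
n=0: no move → L
n=1: W (go to 0, an L position)
n=2: L (sole option 1(W) is W)
n=3: W (go to 2, an L position)
n=4: W (go to 2, an L position)
n=5: L (sole option 4(W) is W)
n=6: W (go to 2, an L position)
n=7: L (sole option 6(W) is W)
n=8: W (go to 7, an L position)
n=9: L (options 3(W), 8(W) are all W)
n=10: W (go to 5, an L position)
n=11: L (sole option 10(W) is W)
n=12: W (go to 11, an L position)
n=13: L (sole option 12(W) is W)
n=14: W (go to 7, an L position)
n=15: W (go to 5, an L position)
n=16: L (options 8(W), 15(W) are all W)
n=17: W (go to 16, an L position)
n=18: W (go to 9, an L position)
n=19: L (sole option 18(W) is W)
n=20: W (go to 19, an L position)
n=21: W (go to 7, an L position)
From 21, the L positions reachable in one move are: 7.

Move to 7.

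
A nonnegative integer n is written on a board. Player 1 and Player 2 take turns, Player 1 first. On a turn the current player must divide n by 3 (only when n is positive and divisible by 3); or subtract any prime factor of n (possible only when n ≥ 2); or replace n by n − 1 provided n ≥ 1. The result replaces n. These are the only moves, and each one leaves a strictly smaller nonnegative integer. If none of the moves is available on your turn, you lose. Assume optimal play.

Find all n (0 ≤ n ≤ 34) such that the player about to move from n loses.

Positions with no move are L. A position that does have a move is losing for the player to move precisely when every available move leads to a winning position for the opponent. Fill in the labels:
n=0: no move → L
n=1: →0(L), so W
n=2: →0(L), so W
n=3: →0(L), so W
n=4: →2(W), 3(W) — all W, so L
n=5: →0(L), so W
n=6: →4(L), so W
n=7: →0(L), so W
n=8: →6(W), 7(W) — all W, so L
n=9: →8(L), so W
n=10: →8(L), so W
n=11: →0(L), so W
n=12: →4(L), so W
n=13: →0(L), so W
n=14: →7(W), 12(W), 13(W) — all W, so L
n=15: →14(L), so W
n=16: →14(L), so W
n=17: →0(L), so W
n=18: →6(W), 15(W), 16(W), 17(W) — all W, so L
n=19: →0(L), so W
n=20: →18(L), so W
n=21: →14(L), so W
n=22: →11(W), 20(W), 21(W) — all W, so L
n=23: →0(L), so W
n=24: →8(L), so W
n=25: →20(W), 24(W) — all W, so L
n=26: →25(L), so W
n=27: →9(W), 24(W), 26(W) — all W, so L
n=28: →27(L), so W
n=29: →0(L), so W
n=30: →25(L), so W
n=31: →0(L), so W
n=32: →30(W), 31(W) — all W, so L
n=33: →22(L), so W
n=34: →32(L), so W
The losing starting values of n are exactly the entries labelled L in this table (9 of them).

0, 4, 8, 14, 18, 22, 25, 27, 32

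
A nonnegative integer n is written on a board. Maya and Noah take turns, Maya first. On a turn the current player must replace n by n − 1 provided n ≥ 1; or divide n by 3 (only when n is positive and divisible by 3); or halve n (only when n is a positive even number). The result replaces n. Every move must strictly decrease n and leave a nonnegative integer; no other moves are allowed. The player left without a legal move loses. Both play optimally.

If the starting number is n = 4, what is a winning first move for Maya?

Label each position W (a win for the player to move) or L (a loss). A position with no legal move is L; any other position is W exactly when some move reaches an L, and L when every move reaches a W.
n=0: no move → L
n=1: reaches L-position 0 → W
n=2: only reaches 1(W), which is W → L
n=3: reaches L-position 2 → W
n=4: reaches L-position 2 → W
From 4, the L positions reachable in one move are: 2.

Move to 2.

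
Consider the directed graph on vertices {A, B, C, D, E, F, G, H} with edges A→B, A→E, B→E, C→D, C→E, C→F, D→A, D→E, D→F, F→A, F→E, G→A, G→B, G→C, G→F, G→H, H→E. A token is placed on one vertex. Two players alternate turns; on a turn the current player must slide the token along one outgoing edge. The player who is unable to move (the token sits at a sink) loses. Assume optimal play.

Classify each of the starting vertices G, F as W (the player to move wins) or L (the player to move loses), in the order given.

G: L, F: W

Positions with no move are L. A position that does have a move is losing for the player to move precisely when every available move leads to a winning position for the opponent. Fill in the labels:
Every edge goes from a vertex to one that appears earlier in the order E, B, A, F, D, C, H, G, so processing vertices in that order labels each vertex after all of its successors.
E: no outgoing edge → L
B: can move to E, which is L ⇒ W
A: can move to E, which is L ⇒ W
F: can move to E, which is L ⇒ W
D: can move to E, which is L ⇒ W
C: can move to E, which is L ⇒ W
H: can move to E, which is L ⇒ W
G: moves to H(W), C(W), F(W), A(W), B(W); every one is W ⇒ L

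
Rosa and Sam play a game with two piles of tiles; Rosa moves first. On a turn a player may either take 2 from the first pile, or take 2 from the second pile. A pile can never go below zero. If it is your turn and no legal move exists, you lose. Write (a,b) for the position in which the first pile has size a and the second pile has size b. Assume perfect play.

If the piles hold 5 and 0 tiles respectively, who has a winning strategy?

Sam wins.

Classify positions by backward induction: terminal positions (no move available) are L. From any other position, the mover wins iff some move reaches an L.
No move ever increases a pile, so every position that can arise here has a ≤ 5 and b ≤ 0; it is enough to label the cells with 0 ≤ a ≤ 5 and 0 ≤ b ≤ 0.
Every move lowers a or b (never raises either), so fill the grid row by row in increasing a, and left to right within a row: each cell's successors are then already labelled.
      b=0
a=0:    L
a=1:    L
a=2:    W
a=3:    W
a=4:    L
a=5:    L
Cells with no legal move (terminal, hence L): (0,0), (1,0).
The remaining L cells, each justified by listing all of its moves:
(4,0): only reaches (2,0)(W), which is W → L
(5,0): only reaches (3,0)(W), which is W → L
Every other cell has at least one move into one of the L cells above, so it is W.
The starting position (5,0) is L: whatever Rosa does, the opponent receives a W position.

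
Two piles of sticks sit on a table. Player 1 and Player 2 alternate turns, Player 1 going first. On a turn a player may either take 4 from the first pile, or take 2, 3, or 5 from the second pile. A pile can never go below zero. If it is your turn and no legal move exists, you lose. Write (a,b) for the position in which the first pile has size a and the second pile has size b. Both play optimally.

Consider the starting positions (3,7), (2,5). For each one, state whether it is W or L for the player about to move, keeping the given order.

(3,7): L, (2,5): W

Compute win/loss labels from the base case upward. A position with no move is L. Any other position is W if it can reach an L in one move, else L.
No move ever increases a pile, so every position that can arise here has a ≤ 3 and b ≤ 7; it is enough to label the cells with 0 ≤ a ≤ 3 and 0 ≤ b ≤ 7.
Every move lowers a or b (never raises either), so fill the grid row by row in increasing a, and left to right within a row: each cell's successors are then already labelled.
      b=0  b=1  b=2  b=3  b=4  b=5  b=6  b=7
a=0:    L    L    W    W    W    W    W    L
a=1:    L    L    W    W    W    W    W    L
a=2:    L    L    W    W    W    W    W    L
a=3:    L    L    W    W    W    W    W    L
Cells with no legal move (terminal, hence L): (0,0), (0,1), (1,0), (1,1), (2,0), (2,1), (3,0), (3,1).
The remaining L cells, each justified by listing all of its moves:
(0,7): moves to (0,5)(W), (0,4)(W), (0,2)(W); every one is W ⇒ L
(1,7): moves to (1,5)(W), (1,4)(W), (1,2)(W); every one is W ⇒ L
(2,7): moves to (2,5)(W), (2,4)(W), (2,2)(W); every one is W ⇒ L
(3,7): moves to (3,5)(W), (3,4)(W), (3,2)(W); every one is W ⇒ L
Every other cell has at least one move into one of the L cells above, so it is W.
(3,7): one of the L cells justified above, so L
(2,5): the move to (2,0) reaches an L cell, so W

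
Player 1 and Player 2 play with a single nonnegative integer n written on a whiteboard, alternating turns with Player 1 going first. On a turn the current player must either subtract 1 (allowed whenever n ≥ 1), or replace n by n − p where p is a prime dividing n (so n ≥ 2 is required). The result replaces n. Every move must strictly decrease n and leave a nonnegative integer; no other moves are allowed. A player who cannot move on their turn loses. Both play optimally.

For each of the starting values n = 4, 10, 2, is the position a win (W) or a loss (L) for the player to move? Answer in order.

4: L, 10: W, 2: W

Classify positions by backward induction: terminal positions (no move available) are L. From any other position, the mover wins iff some move reaches an L.
n=0: no move → L
n=1: can move to 0, which is L ⇒ W
n=2: can move to 0, which is L ⇒ W
n=3: can move to 0, which is L ⇒ W
n=4: moves to 2(W), 3(W); every one is W ⇒ L
n=5: can move to 0, which is L ⇒ W
n=6: can move to 4, which is L ⇒ W
n=7: can move to 0, which is L ⇒ W
n=8: moves to 6(W), 7(W); every one is W ⇒ L
n=9: can move to 8, which is L ⇒ W
n=10: can move to 8, which is L ⇒ W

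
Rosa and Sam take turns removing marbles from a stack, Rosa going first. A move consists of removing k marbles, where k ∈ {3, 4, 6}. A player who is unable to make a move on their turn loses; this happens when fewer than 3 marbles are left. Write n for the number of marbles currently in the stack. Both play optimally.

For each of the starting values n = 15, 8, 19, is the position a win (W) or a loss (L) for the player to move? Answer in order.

15: W, 8: W, 19: L

Compute win/loss labels from the base case upward. A position with no move is L. Any other position is W if it can reach an L in one move, else L.
n=0: no move → L
n=1: no move → L
n=2: no move → L
n=3: W (go to 0, an L position)
n=4: W (go to 1, an L position)
n=5: W (go to 2, an L position)
n=6: W (go to 2, an L position)
n=7: W (go to 1, an L position)
n=8: W (go to 2, an L position)
n=9: L (options 6(W), 5(W), 3(W) are all W)
n=10: L (options 7(W), 6(W), 4(W) are all W)
n=11: L (options 8(W), 7(W), 5(W) are all W)
n=12: W (go to 9, an L position)
n=13: W (go to 10, an L position)
n=14: W (go to 11, an L position)
n=15: W (go to 11, an L position)
n=16: W (go to 10, an L position)
n=17: W (go to 11, an L position)
n=18: L (options 15(W), 14(W), 12(W) are all W)
n=19: L (options 16(W), 15(W), 13(W) are all W)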